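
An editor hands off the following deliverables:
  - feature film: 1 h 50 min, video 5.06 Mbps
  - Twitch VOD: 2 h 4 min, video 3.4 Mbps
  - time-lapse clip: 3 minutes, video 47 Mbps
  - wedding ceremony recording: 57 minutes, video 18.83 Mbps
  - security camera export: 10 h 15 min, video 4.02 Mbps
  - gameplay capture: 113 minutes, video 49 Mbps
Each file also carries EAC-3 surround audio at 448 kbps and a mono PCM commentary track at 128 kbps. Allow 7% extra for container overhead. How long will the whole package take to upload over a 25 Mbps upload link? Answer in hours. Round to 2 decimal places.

Audio total: 448 + 128 = 576 kbps = 0.576 Mbps.
feature film: 5.636 Mbps × 6600 s × 1.07 = 39801.4 Mb
Twitch VOD: 3.976 Mbps × 7440 s × 1.07 = 31652.1 Mb
time-lapse clip: 47.576 Mbps × 180 s × 1.07 = 9163.1 Mb
wedding ceremony recording: 19.406 Mbps × 3420 s × 1.07 = 71014.3 Mb
security camera export: 4.596 Mbps × 36900 s × 1.07 = 181463.9 Mb
gameplay capture: 49.576 Mbps × 6780 s × 1.07 = 359654.0 Mb
Total: 692748.9 Mb = 86593.6 MB.
At 25 Mbps: 692748.9 / 25 = 27710 s ≈ 7.7 hours.

7.70 hours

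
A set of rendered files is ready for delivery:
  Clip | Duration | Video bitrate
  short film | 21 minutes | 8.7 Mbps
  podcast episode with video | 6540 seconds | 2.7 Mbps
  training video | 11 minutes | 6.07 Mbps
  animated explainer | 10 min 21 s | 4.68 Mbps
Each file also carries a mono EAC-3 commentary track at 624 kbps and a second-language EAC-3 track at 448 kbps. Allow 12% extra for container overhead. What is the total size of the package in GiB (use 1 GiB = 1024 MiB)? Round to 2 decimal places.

5.90 GiB

Audio total: 624 + 448 = 1072 kbps = 1.072 Mbps.
short film: 9.772 Mbps × 1260 s × 1.12 = 13790.2 Mb
podcast episode with video: 3.772 Mbps × 6540 s × 1.12 = 27629.1 Mb
training video: 7.142 Mbps × 660 s × 1.12 = 5279.4 Mb
animated explainer: 5.752 Mbps × 621 s × 1.12 = 4000.6 Mb
Total: 50699.4 Mb = 6337.4 MB.
= 5.902 GiB.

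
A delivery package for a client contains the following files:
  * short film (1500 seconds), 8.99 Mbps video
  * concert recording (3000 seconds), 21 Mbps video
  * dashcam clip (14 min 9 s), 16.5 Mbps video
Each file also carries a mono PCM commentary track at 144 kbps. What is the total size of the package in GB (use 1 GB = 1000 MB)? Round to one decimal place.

Audio: 144 kbps = 0.144 Mbps.
short film: 9.134 Mbps × 1500 s = 13701.0 Mb
concert recording: 21.144 Mbps × 3000 s = 63432.0 Mb
dashcam clip: 16.644 Mbps × 849 s = 14130.8 Mb
Total: 91263.8 Mb = 11408.0 MB.
= 11.41 GB.

11.4 GB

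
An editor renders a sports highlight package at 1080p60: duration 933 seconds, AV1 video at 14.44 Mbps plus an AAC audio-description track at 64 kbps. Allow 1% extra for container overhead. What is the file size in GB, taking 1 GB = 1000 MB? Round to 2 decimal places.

1.71 GB

Audio: 64 kbps = 0.064 Mbps.
Total bitrate: 14.44 + 0.064 = 14.504 Mbps.
Stream data: 14.504 Mbps × 933 s = 13532.2 Mb.
With 1% container overhead: ×1.01.
13,668 Mb ÷ 8 = 1,708 MB → 1.708 GB.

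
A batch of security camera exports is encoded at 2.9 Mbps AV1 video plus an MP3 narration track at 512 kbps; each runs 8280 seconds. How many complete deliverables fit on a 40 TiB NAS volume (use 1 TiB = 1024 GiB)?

Audio: 512 kbps = 0.512 Mbps.
Total bitrate: 3.412 Mbps.
Per item: 3.412 Mbps × 8280 s = 28,251 Mb = 3,531 MB.
Capacity: 40 TiB = 351,843,721 Mb; 12454.05 items → 12454 complete.

12454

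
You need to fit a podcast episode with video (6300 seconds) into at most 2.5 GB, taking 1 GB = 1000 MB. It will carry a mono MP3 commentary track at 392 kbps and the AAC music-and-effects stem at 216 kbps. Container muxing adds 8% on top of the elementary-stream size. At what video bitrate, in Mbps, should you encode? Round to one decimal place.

Budget: 2.5 GB = 20000.0 Mb.
Stream payload after overhead: 20000.0 / 1.08 = 18518.5 Mb.
Total bitrate budget: 18518.5 Mb / 6300 s = 2.939 Mbps.
Audio total: 392 + 216 = 608 kbps = 0.608 Mbps.
Video: 2.939 − 0.608 = 2.331 Mbps.

2.3 Mbps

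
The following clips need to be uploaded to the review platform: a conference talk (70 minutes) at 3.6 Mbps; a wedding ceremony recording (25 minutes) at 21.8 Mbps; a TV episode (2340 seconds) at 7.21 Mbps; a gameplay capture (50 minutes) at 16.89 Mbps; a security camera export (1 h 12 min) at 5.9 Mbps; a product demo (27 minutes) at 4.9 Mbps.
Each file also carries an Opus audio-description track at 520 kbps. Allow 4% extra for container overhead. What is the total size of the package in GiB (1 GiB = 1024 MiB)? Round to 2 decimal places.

Audio: 520 kbps = 0.520 Mbps.
conference talk: 4.120 Mbps × 4200 s × 1.04 = 17996.2 Mb
wedding ceremony recording: 22.320 Mbps × 1500 s × 1.04 = 34819.2 Mb
TV episode: 7.730 Mbps × 2340 s × 1.04 = 18811.7 Mb
gameplay capture: 17.410 Mbps × 3000 s × 1.04 = 54319.2 Mb
security camera export: 6.420 Mbps × 4320 s × 1.04 = 28843.8 Mb
product demo: 5.420 Mbps × 1620 s × 1.04 = 9131.6 Mb
Total: 163921.7 Mb = 20490.2 MB.
= 19.08 GiB.

19.08 GiB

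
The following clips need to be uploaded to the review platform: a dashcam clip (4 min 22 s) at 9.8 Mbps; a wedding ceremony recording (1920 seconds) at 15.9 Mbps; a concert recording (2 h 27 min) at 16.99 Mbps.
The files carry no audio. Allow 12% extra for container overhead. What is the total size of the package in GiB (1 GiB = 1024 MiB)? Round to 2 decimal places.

dashcam clip: 9.800 Mbps × 262 s × 1.12 = 2875.7 Mb
wedding ceremony recording: 15.900 Mbps × 1920 s × 1.12 = 34191.4 Mb
concert recording: 16.990 Mbps × 8820 s × 1.12 = 167834.0 Mb
Total: 204901.1 Mb = 25612.6 MB.
= 23.85 GiB.

23.85 GiB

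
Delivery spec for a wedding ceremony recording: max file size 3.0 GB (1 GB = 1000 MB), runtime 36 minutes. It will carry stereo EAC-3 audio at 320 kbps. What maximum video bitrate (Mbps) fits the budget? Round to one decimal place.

Budget: 3.0 GB = 24000.0 Mb.
36 min = 2160 s
Total bitrate budget: 24000.0 Mb / 2160 s = 11.111 Mbps.
Audio: 320 kbps = 0.320 Mbps.
Video: 11.111 − 0.320 = 10.791 Mbps.

10.8 Mbps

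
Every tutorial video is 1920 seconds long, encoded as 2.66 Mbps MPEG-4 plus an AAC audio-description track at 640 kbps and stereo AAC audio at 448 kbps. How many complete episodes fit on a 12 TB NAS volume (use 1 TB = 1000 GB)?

Audio total: 640 + 448 = 1088 kbps = 1.088 Mbps.
Total bitrate: 3.748 Mbps.
Per item: 3.748 Mbps × 1920 s = 7,196 Mb = 899.5 MB.
Capacity: 12 TB = 96,000,000 Mb; 13340.45 items → 13340 complete.

13340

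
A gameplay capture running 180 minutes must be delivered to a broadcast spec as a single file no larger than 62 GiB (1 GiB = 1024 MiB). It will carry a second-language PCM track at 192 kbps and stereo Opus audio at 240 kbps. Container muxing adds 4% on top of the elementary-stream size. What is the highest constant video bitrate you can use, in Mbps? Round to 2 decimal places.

46.98 Mbps

Budget: 62 GiB = 532575.9 Mb.
Stream payload after overhead: 532575.9 / 1.04 = 512092.3 Mb.
180 min = 10800 s
Total bitrate budget: 512092.3 Mb / 10800 s = 47.416 Mbps.
Audio total: 192 + 240 = 432 kbps = 0.432 Mbps.
Video: 47.416 − 0.432 = 46.984 Mbps.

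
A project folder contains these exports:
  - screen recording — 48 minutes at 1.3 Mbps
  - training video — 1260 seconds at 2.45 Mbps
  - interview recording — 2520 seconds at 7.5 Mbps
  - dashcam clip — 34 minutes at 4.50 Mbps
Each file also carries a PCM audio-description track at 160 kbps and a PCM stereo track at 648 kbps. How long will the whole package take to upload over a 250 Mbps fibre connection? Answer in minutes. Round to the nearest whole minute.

3 minutes

Audio total: 160 + 648 = 808 kbps = 0.808 Mbps.
screen recording: 2.108 Mbps × 2880 s = 6071.0 Mb
training video: 3.258 Mbps × 1260 s = 4105.1 Mb
interview recording: 8.308 Mbps × 2520 s = 20936.2 Mb
dashcam clip: 5.308 Mbps × 2040 s = 10828.3 Mb
Total: 41940.6 Mb = 5242.6 MB.
At 250 Mbps: 41940.6 / 250 = 168 s ≈ 2.8 minutes.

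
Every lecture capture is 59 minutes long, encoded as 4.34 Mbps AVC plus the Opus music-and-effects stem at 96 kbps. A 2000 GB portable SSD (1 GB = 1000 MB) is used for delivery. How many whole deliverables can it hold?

59 min = 3540 s
Audio: 96 kbps = 0.096 Mbps.
Total bitrate: 4.436 Mbps.
Per item: 4.436 Mbps × 3540 s = 15,703 Mb = 1,963 MB.
Capacity: 2000 GB = 16,000,000 Mb; 1018.89 items → 1018 complete.

1018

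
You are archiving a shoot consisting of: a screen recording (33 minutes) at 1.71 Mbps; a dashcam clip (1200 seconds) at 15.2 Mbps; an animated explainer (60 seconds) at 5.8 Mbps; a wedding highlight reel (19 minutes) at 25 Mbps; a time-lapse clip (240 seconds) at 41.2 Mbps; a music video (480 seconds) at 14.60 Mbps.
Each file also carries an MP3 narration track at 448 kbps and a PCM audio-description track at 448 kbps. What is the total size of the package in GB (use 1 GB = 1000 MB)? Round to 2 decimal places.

Audio total: 448 + 448 = 896 kbps = 0.896 Mbps.
screen recording: 2.606 Mbps × 1980 s = 5159.9 Mb
dashcam clip: 16.096 Mbps × 1200 s = 19315.2 Mb
animated explainer: 6.696 Mbps × 60 s = 401.8 Mb
wedding highlight reel: 25.896 Mbps × 1140 s = 29521.4 Mb
time-lapse clip: 42.096 Mbps × 240 s = 10103.0 Mb
music video: 15.496 Mbps × 480 s = 7438.1 Mb
Total: 71939.4 Mb = 8992.4 MB.
= 8.992 GB.

8.99 GB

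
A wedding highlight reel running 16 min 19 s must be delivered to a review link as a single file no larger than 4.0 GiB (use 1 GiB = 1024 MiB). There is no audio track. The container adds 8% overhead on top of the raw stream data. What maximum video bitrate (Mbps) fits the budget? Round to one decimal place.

Budget: 4.0 GiB = 34359.7 Mb.
Stream payload after overhead: 34359.7 / 1.08 = 31814.6 Mb.
16 min 19 s = 979 s
Total bitrate budget: 31814.6 Mb / 979 s = 32.497 Mbps.

32.5 Mbps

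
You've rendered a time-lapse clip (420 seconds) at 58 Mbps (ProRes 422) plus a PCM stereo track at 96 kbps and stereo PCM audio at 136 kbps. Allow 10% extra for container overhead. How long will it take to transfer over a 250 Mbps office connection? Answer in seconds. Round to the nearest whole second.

Audio total: 96 + 136 = 232 kbps = 0.232 Mbps.
Total bitrate: 58.232 Mbps.
File: 58.232 Mbps × 420 s = 24457.4 Mb.
With 10% container overhead: ×1.10. → 26903.2 Mb.
At 250 Mbps: 26903.2 / 250 = 107.6 s ≈ 108 seconds.

108 seconds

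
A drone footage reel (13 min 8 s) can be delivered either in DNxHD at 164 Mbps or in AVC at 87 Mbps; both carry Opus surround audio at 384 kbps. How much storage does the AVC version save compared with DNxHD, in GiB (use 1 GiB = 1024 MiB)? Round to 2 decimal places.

7.06 GiB

13 min 8 s = 788 s
Audio: 384 kbps = 0.384 Mbps.
DNxHD: 164.384 Mbps × 788 s = 129534.6 Mb = 15.080 GiB.
AVC: 87.384 Mbps × 788 s = 68858.6 Mb = 8.016 GiB.
Saving: 15.080 − 8.016 = 7.064 GiB.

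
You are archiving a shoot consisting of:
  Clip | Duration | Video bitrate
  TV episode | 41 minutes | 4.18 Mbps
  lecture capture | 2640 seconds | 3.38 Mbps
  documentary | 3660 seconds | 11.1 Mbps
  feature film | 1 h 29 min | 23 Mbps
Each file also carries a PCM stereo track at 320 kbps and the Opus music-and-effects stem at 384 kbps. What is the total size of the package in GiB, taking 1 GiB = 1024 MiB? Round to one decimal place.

Audio total: 320 + 384 = 704 kbps = 0.704 Mbps.
TV episode: 4.884 Mbps × 2460 s = 12014.6 Mb
lecture capture: 4.084 Mbps × 2640 s = 10781.8 Mb
documentary: 11.804 Mbps × 3660 s = 43202.6 Mb
feature film: 23.704 Mbps × 5340 s = 126579.4 Mb
Total: 192578.4 Mb = 24072.3 MB.
= 22.42 GiB.

22.4 GiB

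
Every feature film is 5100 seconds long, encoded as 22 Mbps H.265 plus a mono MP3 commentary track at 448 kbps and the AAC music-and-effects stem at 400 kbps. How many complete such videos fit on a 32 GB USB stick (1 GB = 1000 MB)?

Audio total: 448 + 400 = 848 kbps = 0.848 Mbps.
Total bitrate: 22.848 Mbps.
Per item: 22.848 Mbps × 5100 s = 116,525 Mb = 14,566 MB.
Capacity: 32 GB = 256,000 Mb; 2.20 items → 2 complete.

2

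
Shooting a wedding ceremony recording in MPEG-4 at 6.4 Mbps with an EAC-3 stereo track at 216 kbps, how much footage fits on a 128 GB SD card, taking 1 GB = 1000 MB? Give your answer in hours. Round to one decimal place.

43.0 hours

Audio: 216 kbps = 0.216 Mbps.
Total bitrate: 6.4 + 0.216 = 6.616 Mbps.
Capacity: 128 GB = 1,024,000 Mb.
Recording time: 1,024,000 / 6.616 = 154,776 s ≈ 43.0 hours.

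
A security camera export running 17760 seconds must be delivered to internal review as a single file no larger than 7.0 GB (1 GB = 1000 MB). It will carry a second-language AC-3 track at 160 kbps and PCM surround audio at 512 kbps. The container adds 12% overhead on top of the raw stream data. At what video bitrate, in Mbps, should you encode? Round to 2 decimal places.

Budget: 7.0 GB = 56000.0 Mb.
Stream payload after overhead: 56000.0 / 1.12 = 50000.0 Mb.
Total bitrate budget: 50000.0 Mb / 17760 s = 2.815 Mbps.
Audio total: 160 + 512 = 672 kbps = 0.672 Mbps.
Video: 2.815 − 0.672 = 2.143 Mbps.

2.14 Mbps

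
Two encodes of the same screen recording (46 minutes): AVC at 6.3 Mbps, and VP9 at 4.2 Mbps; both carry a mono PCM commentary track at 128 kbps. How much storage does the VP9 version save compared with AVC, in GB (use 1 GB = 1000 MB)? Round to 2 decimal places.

46 min = 2760 s
Audio: 128 kbps = 0.128 Mbps.
AVC: 6.428 Mbps × 2760 s = 17741.3 Mb = 2.218 GB.
VP9: 4.328 Mbps × 2760 s = 11945.3 Mb = 1.493 GB.
Saving: 2.218 − 1.493 = 0.725 GB.

0.72 GB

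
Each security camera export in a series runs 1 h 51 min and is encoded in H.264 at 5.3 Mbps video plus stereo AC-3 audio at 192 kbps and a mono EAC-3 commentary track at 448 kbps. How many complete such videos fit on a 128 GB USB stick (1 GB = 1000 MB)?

1 h 51 min = 111 min = 6660 s
Audio total: 192 + 448 = 640 kbps = 0.640 Mbps.
Total bitrate: 5.940 Mbps.
Per item: 5.940 Mbps × 6660 s = 39,560 Mb = 4,945 MB.
Capacity: 128 GB = 1,024,000 Mb; 25.88 items → 25 complete.

25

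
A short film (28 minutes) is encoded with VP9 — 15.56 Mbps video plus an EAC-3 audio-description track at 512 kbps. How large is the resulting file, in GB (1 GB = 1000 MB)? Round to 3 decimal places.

28 min = 1680 s
Audio: 512 kbps = 0.512 Mbps.
Total bitrate: 15.56 + 0.512 = 16.072 Mbps.
Stream data: 16.072 Mbps × 1680 s = 27001.0 Mb.
27,001 Mb ÷ 8 = 3,375 MB → 3.375 GB.

3.375 GB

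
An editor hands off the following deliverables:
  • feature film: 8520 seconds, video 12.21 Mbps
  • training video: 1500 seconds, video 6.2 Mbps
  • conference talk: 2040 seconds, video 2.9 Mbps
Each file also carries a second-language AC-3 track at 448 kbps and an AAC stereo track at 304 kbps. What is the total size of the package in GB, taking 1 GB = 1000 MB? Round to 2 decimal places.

16.04 GB

Audio total: 448 + 304 = 752 kbps = 0.752 Mbps.
feature film: 12.962 Mbps × 8520 s = 110436.2 Mb
training video: 6.952 Mbps × 1500 s = 10428.0 Mb
conference talk: 3.652 Mbps × 2040 s = 7450.1 Mb
Total: 128314.3 Mb = 16039.3 MB.
= 16.04 GB.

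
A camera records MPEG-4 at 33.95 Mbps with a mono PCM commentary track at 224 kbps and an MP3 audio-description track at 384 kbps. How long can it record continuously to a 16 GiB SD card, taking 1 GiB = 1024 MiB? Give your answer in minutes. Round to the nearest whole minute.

66 minutes

Audio total: 224 + 384 = 608 kbps = 0.608 Mbps.
Total bitrate: 33.95 + 0.608 = 34.558 Mbps.
Capacity: 16 GiB = 137,439 Mb.
Recording time: 137,439 / 34.558 = 3,977 s ≈ 66.3 minutes.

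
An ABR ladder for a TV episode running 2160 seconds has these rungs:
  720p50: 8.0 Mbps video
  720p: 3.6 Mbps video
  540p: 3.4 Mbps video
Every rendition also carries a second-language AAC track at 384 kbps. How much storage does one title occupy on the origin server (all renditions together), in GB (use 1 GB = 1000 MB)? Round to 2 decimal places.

4.36 GB

Audio: 384 kbps = 0.384 Mbps.
Sum of rendition bitrates: (8.0+0.384) + (3.6+0.384) + (3.4+0.384) = 16.152 Mbps.
× 2160 s = 34,888 Mb = 4,361 MB = 4.361 GB.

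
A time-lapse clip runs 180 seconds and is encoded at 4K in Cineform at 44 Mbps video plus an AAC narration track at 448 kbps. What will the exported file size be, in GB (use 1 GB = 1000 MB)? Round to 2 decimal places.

Audio: 448 kbps = 0.448 Mbps.
Total bitrate: 44 + 0.448 = 44.448 Mbps.
Stream data: 44.448 Mbps × 180 s = 8000.6 Mb.
8,001 Mb ÷ 8 = 1,000 MB → 1.000 GB.

1.00 GB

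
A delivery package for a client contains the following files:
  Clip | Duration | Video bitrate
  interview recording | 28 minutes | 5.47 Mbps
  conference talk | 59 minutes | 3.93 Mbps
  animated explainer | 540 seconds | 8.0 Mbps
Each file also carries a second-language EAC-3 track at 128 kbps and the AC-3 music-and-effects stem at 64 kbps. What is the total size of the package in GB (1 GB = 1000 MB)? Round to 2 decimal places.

3.57 GB

Audio total: 128 + 64 = 192 kbps = 0.192 Mbps.
interview recording: 5.662 Mbps × 1680 s = 9512.2 Mb
conference talk: 4.122 Mbps × 3540 s = 14591.9 Mb
animated explainer: 8.192 Mbps × 540 s = 4423.7 Mb
Total: 28527.7 Mb = 3566.0 MB.
= 3.566 GB.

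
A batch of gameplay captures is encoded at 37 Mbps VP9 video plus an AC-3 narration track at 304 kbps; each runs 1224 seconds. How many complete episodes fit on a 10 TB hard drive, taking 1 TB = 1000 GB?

1752

Audio: 304 kbps = 0.304 Mbps.
Total bitrate: 37.304 Mbps.
Per item: 37.304 Mbps × 1224 s = 45,660 Mb = 5,708 MB.
Capacity: 10 TB = 80,000,000 Mb; 1752.08 items → 1752 complete.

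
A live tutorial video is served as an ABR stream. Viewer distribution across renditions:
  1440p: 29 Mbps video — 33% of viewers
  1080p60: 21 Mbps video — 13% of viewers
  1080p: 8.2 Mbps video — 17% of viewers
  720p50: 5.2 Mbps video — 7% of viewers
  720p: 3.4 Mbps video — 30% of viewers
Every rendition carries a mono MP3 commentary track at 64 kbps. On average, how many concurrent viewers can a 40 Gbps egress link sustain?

2641

Audio: 64 kbps = 0.064 Mbps.
Average per-viewer bitrate: 0.33×29.064 + 0.13×21.064 + 0.17×8.264 + 0.07×5.264 + 0.30×3.464 = 15.142 Mbps.
40 Gbps = 40,000 Mbps; 40,000 / 15.142 = 2641.66 → 2641.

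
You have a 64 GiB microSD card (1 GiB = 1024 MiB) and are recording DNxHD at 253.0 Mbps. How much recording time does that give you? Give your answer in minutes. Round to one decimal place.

Capacity: 64 GiB = 549,756 Mb.
Recording time: 549,756 / 253.000 = 2,173 s ≈ 36.2 minutes.

36.2 minutes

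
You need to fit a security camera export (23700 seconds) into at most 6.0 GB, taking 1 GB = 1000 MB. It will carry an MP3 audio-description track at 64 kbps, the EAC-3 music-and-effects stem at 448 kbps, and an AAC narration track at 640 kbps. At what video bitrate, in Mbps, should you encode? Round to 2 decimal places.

0.87 Mbps

Budget: 6.0 GB = 48000.0 Mb.
Total bitrate budget: 48000.0 Mb / 23700 s = 2.025 Mbps.
Audio total: 64 + 448 + 640 = 1152 kbps = 1.152 Mbps.
Video: 2.025 − 1.152 = 0.873 Mbps.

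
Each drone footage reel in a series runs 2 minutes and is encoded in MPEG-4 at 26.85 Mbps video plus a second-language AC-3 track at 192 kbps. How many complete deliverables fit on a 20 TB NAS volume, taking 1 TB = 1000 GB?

2 min = 120 s
Audio: 192 kbps = 0.192 Mbps.
Total bitrate: 27.042 Mbps.
Per item: 27.042 Mbps × 120 s = 3,245 Mb = 405.6 MB.
Capacity: 20 TB = 160,000,000 Mb; 49306.02 items → 49306 complete.

49306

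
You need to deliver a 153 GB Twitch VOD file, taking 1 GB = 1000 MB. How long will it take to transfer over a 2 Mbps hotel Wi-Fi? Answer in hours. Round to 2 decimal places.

File: 153 GB = 1224000.0 Mb.
At 2 Mbps: 1224000.0 / 2 = 612000.0 s ≈ 170 hours.

170.00 hours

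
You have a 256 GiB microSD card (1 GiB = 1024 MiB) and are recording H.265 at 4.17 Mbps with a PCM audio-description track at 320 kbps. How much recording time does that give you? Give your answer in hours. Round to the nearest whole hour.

Audio: 320 kbps = 0.320 Mbps.
Total bitrate: 4.17 + 0.320 = 4.490 Mbps.
Capacity: 256 GiB = 2,199,023 Mb.
Recording time: 2,199,023 / 4.490 = 489,760 s ≈ 136 hours.

136 hours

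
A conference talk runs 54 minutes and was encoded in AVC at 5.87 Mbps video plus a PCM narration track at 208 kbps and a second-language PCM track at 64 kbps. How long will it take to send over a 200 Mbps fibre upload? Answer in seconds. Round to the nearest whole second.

100 seconds

54 min = 3240 s
Audio total: 208 + 64 = 272 kbps = 0.272 Mbps.
Total bitrate: 6.142 Mbps.
File: 6.142 Mbps × 3240 s = 19900.1 Mb.
At 200 Mbps: 19900.1 / 200 = 99.5 s ≈ 99.5 seconds.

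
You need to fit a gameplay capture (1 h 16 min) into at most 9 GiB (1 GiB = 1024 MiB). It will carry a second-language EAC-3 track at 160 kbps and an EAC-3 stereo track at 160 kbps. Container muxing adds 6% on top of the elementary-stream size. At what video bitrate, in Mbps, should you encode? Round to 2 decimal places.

15.67 Mbps

Budget: 9 GiB = 77309.4 Mb.
Stream payload after overhead: 77309.4 / 1.06 = 72933.4 Mb.
1 h 16 min = 76 min = 4560 s
Total bitrate budget: 72933.4 Mb / 4560 s = 15.994 Mbps.
Audio total: 160 + 160 = 320 kbps = 0.320 Mbps.
Video: 15.994 − 0.320 = 15.674 Mbps.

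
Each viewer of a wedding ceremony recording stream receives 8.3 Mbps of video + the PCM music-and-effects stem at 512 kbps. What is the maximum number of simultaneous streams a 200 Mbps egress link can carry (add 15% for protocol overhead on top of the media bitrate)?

19

Audio: 512 kbps = 0.512 Mbps.
Per-viewer media rate: 8.812 Mbps.
On the wire with 15% overhead: 10.134 Mbps.
200 Mbps = 200.0 Mbps; 200.0 / 10.134 = 19.74 → 19 viewers.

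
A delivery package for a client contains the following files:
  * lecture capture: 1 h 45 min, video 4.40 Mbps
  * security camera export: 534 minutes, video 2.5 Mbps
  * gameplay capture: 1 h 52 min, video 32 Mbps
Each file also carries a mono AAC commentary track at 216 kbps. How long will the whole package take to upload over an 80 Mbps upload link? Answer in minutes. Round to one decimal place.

Audio: 216 kbps = 0.216 Mbps.
lecture capture: 4.616 Mbps × 6300 s = 29080.8 Mb
security camera export: 2.716 Mbps × 32040 s = 87020.6 Mb
gameplay capture: 32.216 Mbps × 6720 s = 216491.5 Mb
Total: 332593.0 Mb = 41574.1 MB.
At 80 Mbps: 332593.0 / 80 = 4157 s ≈ 69.3 minutes.

69.3 minutes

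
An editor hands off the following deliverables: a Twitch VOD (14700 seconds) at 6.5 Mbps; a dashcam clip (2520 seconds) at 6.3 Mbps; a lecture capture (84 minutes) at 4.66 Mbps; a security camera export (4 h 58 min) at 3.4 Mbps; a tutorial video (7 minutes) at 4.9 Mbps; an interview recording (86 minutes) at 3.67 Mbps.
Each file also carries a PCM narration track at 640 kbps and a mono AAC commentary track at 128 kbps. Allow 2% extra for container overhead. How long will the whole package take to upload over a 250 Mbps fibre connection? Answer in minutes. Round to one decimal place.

17.1 minutes

Audio total: 640 + 128 = 768 kbps = 0.768 Mbps.
Twitch VOD: 7.268 Mbps × 14700 s × 1.02 = 108976.4 Mb
dashcam clip: 7.068 Mbps × 2520 s × 1.02 = 18167.6 Mb
lecture capture: 5.428 Mbps × 5040 s × 1.02 = 27904.3 Mb
security camera export: 4.168 Mbps × 17880 s × 1.02 = 76014.3 Mb
tutorial video: 5.668 Mbps × 420 s × 1.02 = 2428.2 Mb
interview recording: 4.438 Mbps × 5160 s × 1.02 = 23358.1 Mb
Total: 256848.8 Mb = 32106.1 MB.
At 250 Mbps: 256848.8 / 250 = 1027 s ≈ 17.1 minutes.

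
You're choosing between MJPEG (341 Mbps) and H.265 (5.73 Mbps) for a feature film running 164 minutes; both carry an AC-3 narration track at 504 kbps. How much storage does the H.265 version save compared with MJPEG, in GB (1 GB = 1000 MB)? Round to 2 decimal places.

412.38 GB

164 min = 9840 s
Audio: 504 kbps = 0.504 Mbps.
MJPEG: 341.504 Mbps × 9840 s = 3360399.4 Mb = 420.050 GB.
H.265: 6.234 Mbps × 9840 s = 61342.6 Mb = 7.668 GB.
Saving: 420.050 − 7.668 = 412.382 GB.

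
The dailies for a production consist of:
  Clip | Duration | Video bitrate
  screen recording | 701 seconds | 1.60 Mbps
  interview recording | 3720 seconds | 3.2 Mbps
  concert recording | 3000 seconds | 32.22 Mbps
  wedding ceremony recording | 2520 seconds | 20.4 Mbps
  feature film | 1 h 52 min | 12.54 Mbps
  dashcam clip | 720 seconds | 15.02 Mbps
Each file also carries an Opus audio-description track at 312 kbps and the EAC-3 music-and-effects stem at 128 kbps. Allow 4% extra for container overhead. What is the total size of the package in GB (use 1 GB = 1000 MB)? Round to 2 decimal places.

Audio total: 312 + 128 = 440 kbps = 0.440 Mbps.
screen recording: 2.040 Mbps × 701 s × 1.04 = 1487.2 Mb
interview recording: 3.640 Mbps × 3720 s × 1.04 = 14082.4 Mb
concert recording: 32.660 Mbps × 3000 s × 1.04 = 101899.2 Mb
wedding ceremony recording: 20.840 Mbps × 2520 s × 1.04 = 54617.5 Mb
feature film: 12.980 Mbps × 6720 s × 1.04 = 90714.6 Mb
dashcam clip: 15.460 Mbps × 720 s × 1.04 = 11576.4 Mb
Total: 274377.4 Mb = 34297.2 MB.
= 34.30 GB.

34.30 GB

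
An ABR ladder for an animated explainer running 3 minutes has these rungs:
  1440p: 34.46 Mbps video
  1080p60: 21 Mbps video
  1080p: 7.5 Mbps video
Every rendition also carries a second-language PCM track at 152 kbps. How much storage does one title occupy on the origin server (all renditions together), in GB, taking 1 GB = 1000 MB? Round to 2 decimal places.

3 min = 180 s
Audio: 152 kbps = 0.152 Mbps.
Sum of rendition bitrates: (34.46+0.152) + (21+0.152) + (7.5+0.152) = 63.416 Mbps.
× 180 s = 11,415 Mb = 1,427 MB = 1.427 GB.

1.43 GB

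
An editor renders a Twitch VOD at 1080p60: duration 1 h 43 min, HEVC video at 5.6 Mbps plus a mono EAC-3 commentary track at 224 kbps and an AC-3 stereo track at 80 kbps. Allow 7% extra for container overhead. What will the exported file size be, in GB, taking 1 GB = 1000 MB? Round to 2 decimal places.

4.88 GB

1 h 43 min = 103 min = 6180 s
Audio total: 224 + 80 = 304 kbps = 0.304 Mbps.
Total bitrate: 5.6 + 0.304 = 5.904 Mbps.
Stream data: 5.904 Mbps × 6180 s = 36486.7 Mb.
With 7% container overhead: ×1.07.
39,041 Mb ÷ 8 = 4,880 MB → 4.880 GB.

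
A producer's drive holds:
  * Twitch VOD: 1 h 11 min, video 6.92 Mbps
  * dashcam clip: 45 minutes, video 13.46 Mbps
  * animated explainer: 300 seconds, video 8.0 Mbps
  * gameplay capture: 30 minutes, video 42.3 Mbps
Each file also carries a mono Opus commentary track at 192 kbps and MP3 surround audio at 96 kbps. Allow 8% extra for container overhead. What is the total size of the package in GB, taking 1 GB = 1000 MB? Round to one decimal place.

19.8 GB

Audio total: 192 + 96 = 288 kbps = 0.288 Mbps.
Twitch VOD: 7.208 Mbps × 4260 s × 1.08 = 33162.6 Mb
dashcam clip: 13.748 Mbps × 2700 s × 1.08 = 40089.2 Mb
animated explainer: 8.288 Mbps × 300 s × 1.08 = 2685.3 Mb
gameplay capture: 42.588 Mbps × 1800 s × 1.08 = 82791.1 Mb
Total: 158728.1 Mb = 19841.0 MB.
= 19.84 GB.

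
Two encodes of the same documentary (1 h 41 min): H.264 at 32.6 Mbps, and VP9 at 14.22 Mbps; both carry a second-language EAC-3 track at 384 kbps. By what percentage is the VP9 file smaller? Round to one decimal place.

1 h 41 min = 101 min = 6060 s
Audio: 384 kbps = 0.384 Mbps.
H.264: 32.984 Mbps × 6060 s = 199883.0 Mb = 24.985 GB.
VP9: 14.604 Mbps × 6060 s = 88500.2 Mb = 11.063 GB.
Reduction: (1 − 11.063/24.985) × 100 = 55.72%.

55.7%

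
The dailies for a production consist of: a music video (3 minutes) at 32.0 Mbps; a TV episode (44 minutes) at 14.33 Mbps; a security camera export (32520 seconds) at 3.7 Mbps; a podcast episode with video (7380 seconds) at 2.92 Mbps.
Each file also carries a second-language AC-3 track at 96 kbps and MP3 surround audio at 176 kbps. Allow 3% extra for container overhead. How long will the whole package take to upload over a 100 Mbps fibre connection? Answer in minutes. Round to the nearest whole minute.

Audio total: 96 + 176 = 272 kbps = 0.272 Mbps.
music video: 32.272 Mbps × 180 s × 1.03 = 5983.2 Mb
TV episode: 14.602 Mbps × 2640 s × 1.03 = 39705.8 Mb
security camera export: 3.972 Mbps × 32520 s × 1.03 = 133044.5 Mb
podcast episode with video: 3.192 Mbps × 7380 s × 1.03 = 24263.7 Mb
Total: 202997.2 Mb = 25374.6 MB.
At 100 Mbps: 202997.2 / 100 = 2030 s ≈ 33.8 minutes.

34 minutes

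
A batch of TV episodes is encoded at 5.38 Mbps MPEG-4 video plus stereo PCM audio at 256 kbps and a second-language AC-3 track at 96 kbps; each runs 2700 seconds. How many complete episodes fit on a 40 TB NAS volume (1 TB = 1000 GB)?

20676

Audio total: 256 + 96 = 352 kbps = 0.352 Mbps.
Total bitrate: 5.732 Mbps.
Per item: 5.732 Mbps × 2700 s = 15,476 Mb = 1,935 MB.
Capacity: 40 TB = 320,000,000 Mb; 20676.64 items → 20676 complete.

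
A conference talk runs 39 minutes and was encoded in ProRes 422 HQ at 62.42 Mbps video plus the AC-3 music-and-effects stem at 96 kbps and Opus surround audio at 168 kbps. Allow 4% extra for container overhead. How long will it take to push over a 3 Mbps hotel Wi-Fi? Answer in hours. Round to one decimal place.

39 min = 2340 s
Audio total: 96 + 168 = 264 kbps = 0.264 Mbps.
Total bitrate: 62.684 Mbps.
File: 62.684 Mbps × 2340 s = 146680.6 Mb.
With 4% container overhead: ×1.04. → 152547.8 Mb.
At 3 Mbps: 152547.8 / 3 = 50849.3 s ≈ 14.1 hours.

14.1 hours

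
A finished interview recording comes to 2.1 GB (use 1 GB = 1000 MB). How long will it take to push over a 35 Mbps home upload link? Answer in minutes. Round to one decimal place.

8.0 minutes

File: 2.1 GB = 16800.0 Mb.
At 35 Mbps: 16800.0 / 35 = 480.0 s ≈ 8 minutes.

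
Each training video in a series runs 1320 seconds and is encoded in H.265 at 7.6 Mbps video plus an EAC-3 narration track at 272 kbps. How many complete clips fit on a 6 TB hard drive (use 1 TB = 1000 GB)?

Audio: 272 kbps = 0.272 Mbps.
Total bitrate: 7.872 Mbps.
Per item: 7.872 Mbps × 1320 s = 10,391 Mb = 1,299 MB.
Capacity: 6 TB = 48,000,000 Mb; 4619.36 items → 4619 complete.

4619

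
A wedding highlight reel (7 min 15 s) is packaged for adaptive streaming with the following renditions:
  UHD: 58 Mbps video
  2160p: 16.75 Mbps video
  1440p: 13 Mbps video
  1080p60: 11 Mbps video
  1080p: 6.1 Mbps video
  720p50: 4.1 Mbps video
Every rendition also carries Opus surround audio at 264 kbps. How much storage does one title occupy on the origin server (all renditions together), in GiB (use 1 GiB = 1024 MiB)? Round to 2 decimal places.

5.60 GiB

7 min 15 s = 435 s
Audio: 264 kbps = 0.264 Mbps.
Sum of rendition bitrates: (58+0.264) + (16.75+0.264) + (13+0.264) + (11+0.264) + (6.1+0.264) + (4.1+0.264) = 110.534 Mbps.
× 435 s = 48,082 Mb = 6,010 MB = 5.598 GiB.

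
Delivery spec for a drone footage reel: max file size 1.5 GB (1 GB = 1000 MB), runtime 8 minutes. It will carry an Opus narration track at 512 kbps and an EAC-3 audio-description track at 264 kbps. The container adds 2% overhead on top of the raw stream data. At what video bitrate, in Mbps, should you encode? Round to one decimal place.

23.7 Mbps

Budget: 1.5 GB = 12000.0 Mb.
Stream payload after overhead: 12000.0 / 1.02 = 11764.7 Mb.
8 min = 480 s
Total bitrate budget: 11764.7 Mb / 480 s = 24.510 Mbps.
Audio total: 512 + 264 = 776 kbps = 0.776 Mbps.
Video: 24.510 − 0.776 = 23.734 Mbps.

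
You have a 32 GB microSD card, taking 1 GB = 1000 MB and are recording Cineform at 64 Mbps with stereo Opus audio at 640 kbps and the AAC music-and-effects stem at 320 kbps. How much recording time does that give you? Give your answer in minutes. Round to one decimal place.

65.7 minutes

Audio total: 640 + 320 = 960 kbps = 0.960 Mbps.
Total bitrate: 64 + 0.960 = 64.960 Mbps.
Capacity: 32 GB = 256,000 Mb.
Recording time: 256,000 / 64.960 = 3,941 s ≈ 65.7 minutes.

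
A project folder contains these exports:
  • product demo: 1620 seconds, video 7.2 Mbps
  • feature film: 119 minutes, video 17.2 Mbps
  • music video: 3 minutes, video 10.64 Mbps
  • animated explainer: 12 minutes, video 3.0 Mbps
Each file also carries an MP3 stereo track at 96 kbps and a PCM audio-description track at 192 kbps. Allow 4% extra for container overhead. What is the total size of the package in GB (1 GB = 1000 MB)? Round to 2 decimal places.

Audio total: 96 + 192 = 288 kbps = 0.288 Mbps.
product demo: 7.488 Mbps × 1620 s × 1.04 = 12615.8 Mb
feature film: 17.488 Mbps × 7140 s × 1.04 = 129858.9 Mb
music video: 10.928 Mbps × 180 s × 1.04 = 2045.7 Mb
animated explainer: 3.288 Mbps × 720 s × 1.04 = 2462.1 Mb
Total: 146982.5 Mb = 18372.8 MB.
= 18.37 GB.

18.37 GB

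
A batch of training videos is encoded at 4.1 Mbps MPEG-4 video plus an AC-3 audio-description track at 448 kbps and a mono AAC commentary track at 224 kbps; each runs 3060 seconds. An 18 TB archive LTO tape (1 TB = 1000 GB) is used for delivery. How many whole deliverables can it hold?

9861

Audio total: 448 + 224 = 672 kbps = 0.672 Mbps.
Total bitrate: 4.772 Mbps.
Per item: 4.772 Mbps × 3060 s = 14,602 Mb = 1,825 MB.
Capacity: 18 TB = 144,000,000 Mb; 9861.45 items → 9861 complete.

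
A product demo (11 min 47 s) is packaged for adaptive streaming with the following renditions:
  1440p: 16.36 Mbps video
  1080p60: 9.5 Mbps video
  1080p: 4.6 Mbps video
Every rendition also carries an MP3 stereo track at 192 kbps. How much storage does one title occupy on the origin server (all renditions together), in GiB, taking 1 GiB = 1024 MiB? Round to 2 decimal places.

11 min 47 s = 707 s
Audio: 192 kbps = 0.192 Mbps.
Sum of rendition bitrates: (16.36+0.192) + (9.5+0.192) + (4.6+0.192) = 31.036 Mbps.
× 707 s = 21,942 Mb = 2,743 MB = 2.554 GiB.

2.55 GiB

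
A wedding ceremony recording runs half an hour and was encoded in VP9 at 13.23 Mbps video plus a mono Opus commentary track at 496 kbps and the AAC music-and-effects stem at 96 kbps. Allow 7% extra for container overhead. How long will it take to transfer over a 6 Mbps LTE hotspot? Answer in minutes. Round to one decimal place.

30 min = 1800 s
Audio total: 496 + 96 = 592 kbps = 0.592 Mbps.
Total bitrate: 13.822 Mbps.
File: 13.822 Mbps × 1800 s = 24879.6 Mb.
With 7% container overhead: ×1.07. → 26621.2 Mb.
At 6 Mbps: 26621.2 / 6 = 4436.9 s ≈ 73.9 minutes.

73.9 minutes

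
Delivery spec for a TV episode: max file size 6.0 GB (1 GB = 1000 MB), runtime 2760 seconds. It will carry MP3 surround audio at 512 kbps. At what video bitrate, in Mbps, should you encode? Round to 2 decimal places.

Budget: 6.0 GB = 48000.0 Mb.
Total bitrate budget: 48000.0 Mb / 2760 s = 17.391 Mbps.
Audio: 512 kbps = 0.512 Mbps.
Video: 17.391 − 0.512 = 16.879 Mbps.

16.88 Mbps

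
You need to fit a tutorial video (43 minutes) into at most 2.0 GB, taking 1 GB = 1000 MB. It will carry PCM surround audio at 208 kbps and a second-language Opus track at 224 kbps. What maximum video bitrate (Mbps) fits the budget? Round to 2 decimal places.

Budget: 2.0 GB = 16000.0 Mb.
43 min = 2580 s
Total bitrate budget: 16000.0 Mb / 2580 s = 6.202 Mbps.
Audio total: 208 + 224 = 432 kbps = 0.432 Mbps.
Video: 6.202 − 0.432 = 5.770 Mbps.

5.77 Mbps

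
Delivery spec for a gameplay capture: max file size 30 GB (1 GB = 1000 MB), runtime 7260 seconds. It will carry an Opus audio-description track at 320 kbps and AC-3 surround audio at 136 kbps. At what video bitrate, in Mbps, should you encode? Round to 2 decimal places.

32.60 Mbps

Budget: 30 GB = 240000.0 Mb.
Total bitrate budget: 240000.0 Mb / 7260 s = 33.058 Mbps.
Audio total: 320 + 136 = 456 kbps = 0.456 Mbps.
Video: 33.058 − 0.456 = 32.602 Mbps.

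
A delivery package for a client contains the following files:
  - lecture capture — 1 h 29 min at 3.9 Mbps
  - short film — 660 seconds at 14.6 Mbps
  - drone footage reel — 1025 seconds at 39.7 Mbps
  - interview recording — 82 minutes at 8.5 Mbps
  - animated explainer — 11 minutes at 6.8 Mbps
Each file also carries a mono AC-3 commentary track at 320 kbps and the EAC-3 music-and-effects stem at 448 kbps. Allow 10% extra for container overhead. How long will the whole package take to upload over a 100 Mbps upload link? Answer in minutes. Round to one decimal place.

23.3 minutes

Audio total: 320 + 448 = 768 kbps = 0.768 Mbps.
lecture capture: 4.668 Mbps × 5340 s × 1.10 = 27419.8 Mb
short film: 15.368 Mbps × 660 s × 1.10 = 11157.2 Mb
drone footage reel: 40.468 Mbps × 1025 s × 1.10 = 45627.7 Mb
interview recording: 9.268 Mbps × 4920 s × 1.10 = 50158.4 Mb
animated explainer: 7.568 Mbps × 660 s × 1.10 = 5494.4 Mb
Total: 139857.5 Mb = 17482.2 MB.
At 100 Mbps: 139857.5 / 100 = 1399 s ≈ 23.3 minutes.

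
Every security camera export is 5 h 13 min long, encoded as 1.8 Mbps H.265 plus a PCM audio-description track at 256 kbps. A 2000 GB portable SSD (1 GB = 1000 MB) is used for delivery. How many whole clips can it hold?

414

5 h 13 min = 313 min = 18780 s
Audio: 256 kbps = 0.256 Mbps.
Total bitrate: 2.056 Mbps.
Per item: 2.056 Mbps × 18780 s = 38,612 Mb = 4,826 MB.
Capacity: 2000 GB = 16,000,000 Mb; 414.38 items → 414 complete.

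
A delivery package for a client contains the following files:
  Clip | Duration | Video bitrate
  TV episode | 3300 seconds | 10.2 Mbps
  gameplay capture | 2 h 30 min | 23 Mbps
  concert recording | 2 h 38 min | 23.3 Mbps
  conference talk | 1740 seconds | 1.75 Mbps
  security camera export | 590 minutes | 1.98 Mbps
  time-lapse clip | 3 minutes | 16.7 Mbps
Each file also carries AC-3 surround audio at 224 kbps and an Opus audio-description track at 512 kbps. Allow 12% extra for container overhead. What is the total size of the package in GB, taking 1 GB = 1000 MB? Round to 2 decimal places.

81.37 GB

Audio total: 224 + 512 = 736 kbps = 0.736 Mbps.
TV episode: 10.936 Mbps × 3300 s × 1.12 = 40419.5 Mb
gameplay capture: 23.736 Mbps × 9000 s × 1.12 = 239258.9 Mb
concert recording: 24.036 Mbps × 9480 s × 1.12 = 255204.6 Mb
conference talk: 2.486 Mbps × 1740 s × 1.12 = 4844.7 Mb
security camera export: 2.716 Mbps × 35400 s × 1.12 = 107684.0 Mb
time-lapse clip: 17.436 Mbps × 180 s × 1.12 = 3515.1 Mb
Total: 650926.8 Mb = 81365.8 MB.
= 81.37 GB.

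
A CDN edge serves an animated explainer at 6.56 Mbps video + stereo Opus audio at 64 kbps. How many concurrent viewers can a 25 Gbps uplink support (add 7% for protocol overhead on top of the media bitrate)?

Audio: 64 kbps = 0.064 Mbps.
Per-viewer media rate: 6.624 Mbps.
On the wire with 7% overhead: 7.088 Mbps.
25 Gbps = 25,000 Mbps; 25,000 / 7.088 = 3527.25 → 3527 viewers.

3527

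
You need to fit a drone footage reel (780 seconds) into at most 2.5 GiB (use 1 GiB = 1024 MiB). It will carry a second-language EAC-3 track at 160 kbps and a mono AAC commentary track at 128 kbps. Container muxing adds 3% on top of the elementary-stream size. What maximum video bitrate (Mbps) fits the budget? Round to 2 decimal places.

Budget: 2.5 GiB = 21474.8 Mb.
Stream payload after overhead: 21474.8 / 1.03 = 20849.4 Mb.
Total bitrate budget: 20849.4 Mb / 780 s = 26.730 Mbps.
Audio total: 160 + 128 = 288 kbps = 0.288 Mbps.
Video: 26.730 − 0.288 = 26.442 Mbps.

26.44 Mbps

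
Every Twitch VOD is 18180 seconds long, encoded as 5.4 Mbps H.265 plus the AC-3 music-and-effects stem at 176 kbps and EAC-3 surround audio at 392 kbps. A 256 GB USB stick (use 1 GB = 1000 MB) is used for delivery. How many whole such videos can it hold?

18

Audio total: 176 + 392 = 568 kbps = 0.568 Mbps.
Total bitrate: 5.968 Mbps.
Per item: 5.968 Mbps × 18180 s = 108,498 Mb = 13,562 MB.
Capacity: 256 GB = 2,048,000 Mb; 18.88 items → 18 complete.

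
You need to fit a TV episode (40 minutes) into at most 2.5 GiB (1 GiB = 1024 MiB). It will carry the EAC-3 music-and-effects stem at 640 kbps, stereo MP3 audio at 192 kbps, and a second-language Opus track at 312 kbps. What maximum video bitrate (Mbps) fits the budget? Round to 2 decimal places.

7.80 Mbps

Budget: 2.5 GiB = 21474.8 Mb.
40 min = 2400 s
Total bitrate budget: 21474.8 Mb / 2400 s = 8.948 Mbps.
Audio total: 640 + 192 + 312 = 1144 kbps = 1.144 Mbps.
Video: 8.948 − 1.144 = 7.804 Mbps.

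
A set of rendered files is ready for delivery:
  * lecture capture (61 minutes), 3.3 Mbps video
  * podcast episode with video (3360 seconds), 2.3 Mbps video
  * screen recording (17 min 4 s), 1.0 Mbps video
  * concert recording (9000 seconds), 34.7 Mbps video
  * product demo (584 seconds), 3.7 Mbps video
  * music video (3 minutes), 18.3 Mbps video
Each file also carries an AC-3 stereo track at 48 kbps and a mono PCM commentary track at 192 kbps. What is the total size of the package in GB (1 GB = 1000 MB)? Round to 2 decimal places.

Audio total: 48 + 192 = 240 kbps = 0.240 Mbps.
lecture capture: 3.540 Mbps × 3660 s = 12956.4 Mb
podcast episode with video: 2.540 Mbps × 3360 s = 8534.4 Mb
screen recording: 1.240 Mbps × 1024 s = 1269.8 Mb
concert recording: 34.940 Mbps × 9000 s = 314460.0 Mb
product demo: 3.940 Mbps × 584 s = 2301.0 Mb
music video: 18.540 Mbps × 180 s = 3337.2 Mb
Total: 342858.7 Mb = 42857.3 MB.
= 42.86 GB.

42.86 GB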